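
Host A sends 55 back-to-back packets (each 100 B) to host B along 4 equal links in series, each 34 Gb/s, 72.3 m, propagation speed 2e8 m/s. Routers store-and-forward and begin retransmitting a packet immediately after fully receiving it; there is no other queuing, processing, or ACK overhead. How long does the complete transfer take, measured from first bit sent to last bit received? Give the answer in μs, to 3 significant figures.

2.81 μs

Per-hop transmission t_tx = L/R = 800/34000000000 = 0.0235294 μs.
Per-hop propagation t_prop = 72.3/200000000 = 0.3615 μs.
Pipeline fill: first packet needs 4·t_tx to clear all hops; remaining 54 packets each add one t_tx.
Total = (4+55-1)·t_tx + 4·t_prop = 58·0.0235294 + 4·0.3615 = 2.81 μs.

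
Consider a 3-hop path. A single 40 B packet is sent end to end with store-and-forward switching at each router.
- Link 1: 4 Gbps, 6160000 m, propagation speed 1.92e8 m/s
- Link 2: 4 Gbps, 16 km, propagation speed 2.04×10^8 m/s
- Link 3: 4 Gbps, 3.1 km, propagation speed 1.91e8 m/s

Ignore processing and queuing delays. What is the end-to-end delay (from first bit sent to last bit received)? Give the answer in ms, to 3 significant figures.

L = 40 × 8 = 320 bits.
Transmission delay per hop = L/R = 320/4000000000 = 8e-05 ms; 3 hops → 0.00024 ms.
Propagation delays (d/s per hop): 32.0833, 0.0784314, 0.0162304 ms; sum = 32.178 ms.
End-to-end = 32.2 ms.

32.2 ms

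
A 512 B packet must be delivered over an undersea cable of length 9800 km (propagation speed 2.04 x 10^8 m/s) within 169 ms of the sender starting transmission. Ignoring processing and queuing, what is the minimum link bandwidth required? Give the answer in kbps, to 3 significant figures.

L = 4096 bits.
Propagation delay = 9800000 / 204000000 = 48.0392 ms.
Transmission budget = 169 − 48.0392 = 120.961 ms.
R ≥ L / t_tx = 4096 bits / 0.120961 s = 33.9 kbps.

33.9 kbps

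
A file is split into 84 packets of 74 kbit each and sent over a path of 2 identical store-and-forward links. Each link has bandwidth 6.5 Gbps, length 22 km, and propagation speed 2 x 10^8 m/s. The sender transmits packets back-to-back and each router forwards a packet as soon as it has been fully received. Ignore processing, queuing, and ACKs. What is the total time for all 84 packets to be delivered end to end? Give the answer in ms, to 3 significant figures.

Per-hop transmission t_tx = L/R = 74000/6500000000 = 0.0113846 ms.
Per-hop propagation t_prop = 22000/200000000 = 0.11 ms.
Pipeline fill: first packet needs 2·t_tx to clear all hops; remaining 83 packets each add one t_tx.
Total = (2+84-1)·t_tx + 2·t_prop = 85·0.0113846 + 2·0.11 = 1.19 ms.

1.19 ms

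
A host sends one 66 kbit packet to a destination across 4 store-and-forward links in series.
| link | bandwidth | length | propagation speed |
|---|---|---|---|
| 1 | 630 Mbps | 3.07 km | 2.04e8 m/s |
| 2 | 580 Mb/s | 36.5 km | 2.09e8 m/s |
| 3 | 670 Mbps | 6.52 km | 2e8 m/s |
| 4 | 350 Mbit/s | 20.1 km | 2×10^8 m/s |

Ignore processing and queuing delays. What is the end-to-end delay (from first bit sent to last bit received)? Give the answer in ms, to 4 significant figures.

0.8284 ms

L = 66000 bits.
Transmission delays (L/R per hop): 0.104762, 0.113793, 0.0985075, 0.188571 ms; sum = 0.505634 ms.
Propagation delays (d/s per hop): 0.015049, 0.174641, 0.0326, 0.1005 ms; sum = 0.32279 ms.
End-to-end = 0.8284 ms.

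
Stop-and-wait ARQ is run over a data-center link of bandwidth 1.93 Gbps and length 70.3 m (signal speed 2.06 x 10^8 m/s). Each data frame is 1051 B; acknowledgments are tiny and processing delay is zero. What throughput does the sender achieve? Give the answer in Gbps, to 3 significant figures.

1.67 Gbps

t_tx = L/R = 8408/1930000000 = 4.35648e-06 s.
t_prop = 70.3/206000000 = 3.41262e-07 s; RTT = 6.82524e-07 s.
Cycle = t_tx + RTT = 5.039e-06 s.
Throughput = L / cycle = 8408 / 5.039e-06 = 1.67 Gbps.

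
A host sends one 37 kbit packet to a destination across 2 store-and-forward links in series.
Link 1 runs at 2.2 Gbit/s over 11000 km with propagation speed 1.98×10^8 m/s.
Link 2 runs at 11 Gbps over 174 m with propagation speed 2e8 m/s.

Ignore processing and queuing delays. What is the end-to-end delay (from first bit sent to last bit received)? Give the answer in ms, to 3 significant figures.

55.6 ms

L = 37000 bits.
Transmission delays (L/R per hop): 0.0168182, 0.00336364 ms; sum = 0.0201818 ms.
Propagation delays (d/s per hop): 55.5556, 0.00087 ms; sum = 55.5564 ms.
End-to-end = 55.6 ms.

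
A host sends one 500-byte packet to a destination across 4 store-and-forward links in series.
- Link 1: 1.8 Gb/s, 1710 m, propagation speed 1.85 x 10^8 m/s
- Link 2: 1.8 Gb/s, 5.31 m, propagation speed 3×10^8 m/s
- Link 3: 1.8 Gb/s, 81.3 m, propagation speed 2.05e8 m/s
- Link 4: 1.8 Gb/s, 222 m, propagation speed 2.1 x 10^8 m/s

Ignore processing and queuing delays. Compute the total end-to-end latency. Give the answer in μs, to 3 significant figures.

L = 500 × 8 = 4000 bits.
Transmission delay per hop = L/R = 4000/1800000000 = 2.22222 μs; 4 hops → 8.88889 μs.
Propagation delays (d/s per hop): 9.24324, 0.0177, 0.396585, 1.05714 μs; sum = 10.7147 μs.
End-to-end = 19.6 μs.

19.6 μs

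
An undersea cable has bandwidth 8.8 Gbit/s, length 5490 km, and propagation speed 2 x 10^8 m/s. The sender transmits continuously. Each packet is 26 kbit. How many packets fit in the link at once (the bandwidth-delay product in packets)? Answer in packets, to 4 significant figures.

9291 packets

Propagation delay = 5490000 / 200000000 = 0.02745 s.
BDP = R × t_prop = 8800000000 × 0.02745 = 241560000 bits.
In packets of 26000 bits: 9291 packets.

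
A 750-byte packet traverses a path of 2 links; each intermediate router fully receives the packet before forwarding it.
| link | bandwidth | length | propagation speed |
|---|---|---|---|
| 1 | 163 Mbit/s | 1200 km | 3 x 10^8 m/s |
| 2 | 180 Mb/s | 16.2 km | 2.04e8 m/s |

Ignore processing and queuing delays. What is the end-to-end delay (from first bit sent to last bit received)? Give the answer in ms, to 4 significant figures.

4.150 ms

L = 750 × 8 = 6000 bits.
Transmission delays (L/R per hop): 0.0368098, 0.0333333 ms; sum = 0.0701431 ms.
Propagation delays (d/s per hop): 4, 0.0794118 ms; sum = 4.07941 ms.
End-to-end = 4.150 ms.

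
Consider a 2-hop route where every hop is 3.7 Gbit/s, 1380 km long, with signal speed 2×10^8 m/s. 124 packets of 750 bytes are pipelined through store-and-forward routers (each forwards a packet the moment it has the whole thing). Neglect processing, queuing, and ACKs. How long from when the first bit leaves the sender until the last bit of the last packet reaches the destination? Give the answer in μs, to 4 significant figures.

14000 μs

Per-hop transmission t_tx = L/R = 6000/3700000000 = 1.62162 μs.
Per-hop propagation t_prop = 1380000/200000000 = 6900 μs.
Pipeline fill: first packet needs 2·t_tx to clear all hops; remaining 123 packets each add one t_tx.
Total = (2+124-1)·t_tx + 2·t_prop = 125·1.62162 + 2·6900 = 14000 μs.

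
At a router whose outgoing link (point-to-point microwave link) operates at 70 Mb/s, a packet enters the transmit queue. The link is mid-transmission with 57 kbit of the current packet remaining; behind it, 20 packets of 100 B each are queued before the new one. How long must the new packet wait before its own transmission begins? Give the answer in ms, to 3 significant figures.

1.04 ms

Each queued packet: L/R = 800/70000000 = 0.0114286 ms.
20 queued → 0.228571 ms.
Plus remaining 57000 bits of current packet: 0.814286 ms.
Queuing delay = 1.04 ms.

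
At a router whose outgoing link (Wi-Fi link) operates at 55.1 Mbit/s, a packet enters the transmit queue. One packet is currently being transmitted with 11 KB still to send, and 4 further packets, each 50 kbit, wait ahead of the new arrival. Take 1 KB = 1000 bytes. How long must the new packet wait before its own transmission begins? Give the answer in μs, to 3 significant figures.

5230 μs

Each queued packet: L/R = 50000/55100000 = 907.441 μs.
4 queued → 3629.76 μs.
Plus remaining 88000 bits of current packet: 1597.1 μs.
Queuing delay = 5230 μs.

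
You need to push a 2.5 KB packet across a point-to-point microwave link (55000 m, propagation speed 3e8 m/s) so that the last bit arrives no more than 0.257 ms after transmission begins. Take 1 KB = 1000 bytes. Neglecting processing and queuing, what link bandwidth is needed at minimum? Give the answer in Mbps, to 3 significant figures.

L = 20000 bits.
Propagation delay = 55000 / 300000000 = 0.183333 ms.
Transmission budget = 0.257 − 0.183333 = 0.0736667 ms.
R ≥ L / t_tx = 20000 bits / 7.36667e-05 s = 271 Mbps.

271 Mbps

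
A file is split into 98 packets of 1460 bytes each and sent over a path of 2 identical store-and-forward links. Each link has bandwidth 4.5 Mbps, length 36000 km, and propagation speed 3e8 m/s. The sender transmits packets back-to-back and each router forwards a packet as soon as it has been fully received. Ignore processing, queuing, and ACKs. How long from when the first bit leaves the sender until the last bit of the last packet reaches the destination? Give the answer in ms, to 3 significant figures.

Per-hop transmission t_tx = L/R = 11680/4500000 = 2.59556 ms.
Per-hop propagation t_prop = 36000000/300000000 = 120 ms.
Pipeline fill: first packet needs 2·t_tx to clear all hops; remaining 97 packets each add one t_tx.
Total = (2+98-1)·t_tx + 2·t_prop = 99·2.59556 + 2·120 = 497 ms.

497 ms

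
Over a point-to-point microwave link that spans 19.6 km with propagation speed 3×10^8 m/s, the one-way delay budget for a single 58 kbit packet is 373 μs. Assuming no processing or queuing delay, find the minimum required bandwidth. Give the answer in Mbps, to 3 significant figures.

Propagation delay = 19600 / 300000000 = 65.3333 μs.
Transmission budget = 373 − 65.3333 = 307.667 μs.
R ≥ L / t_tx = 58000 bits / 0.000307667 s = 189 Mbps.

189 Mbps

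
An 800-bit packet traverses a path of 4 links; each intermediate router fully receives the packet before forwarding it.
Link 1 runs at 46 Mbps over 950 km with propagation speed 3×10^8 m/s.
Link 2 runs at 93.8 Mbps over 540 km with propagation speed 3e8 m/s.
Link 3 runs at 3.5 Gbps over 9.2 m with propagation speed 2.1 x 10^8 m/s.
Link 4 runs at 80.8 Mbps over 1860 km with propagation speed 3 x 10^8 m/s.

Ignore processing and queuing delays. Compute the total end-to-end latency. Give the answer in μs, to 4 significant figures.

Transmission delays (L/R per hop): 17.3913, 8.52878, 0.228571, 9.90099 μs; sum = 36.0497 μs.
Propagation delays (d/s per hop): 3166.67, 1800, 0.0438095, 6200 μs; sum = 11166.7 μs.
End-to-end = 11200 μs.

11200 μs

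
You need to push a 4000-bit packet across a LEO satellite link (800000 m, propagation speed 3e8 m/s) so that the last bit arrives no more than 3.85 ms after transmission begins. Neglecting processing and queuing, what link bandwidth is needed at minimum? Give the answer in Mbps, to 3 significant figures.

Propagation delay = 800000 / 300000000 = 2.66667 ms.
Transmission budget = 3.85 − 2.66667 = 1.18333 ms.
R ≥ L / t_tx = 4000 bits / 0.00118333 s = 3.38 Mbps.

3.38 Mbps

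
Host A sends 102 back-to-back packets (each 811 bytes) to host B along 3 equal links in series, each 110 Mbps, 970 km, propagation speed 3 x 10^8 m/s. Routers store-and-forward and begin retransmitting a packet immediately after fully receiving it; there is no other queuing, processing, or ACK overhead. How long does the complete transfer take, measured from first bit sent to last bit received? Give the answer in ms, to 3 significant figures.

Per-hop transmission t_tx = L/R = 6488/110000000 = 0.0589818 ms.
Per-hop propagation t_prop = 970000/300000000 = 3.23333 ms.
Pipeline fill: first packet needs 3·t_tx to clear all hops; remaining 101 packets each add one t_tx.
Total = (3+102-1)·t_tx + 3·t_prop = 104·0.0589818 + 3·3.23333 = 15.8 ms.

15.8 ms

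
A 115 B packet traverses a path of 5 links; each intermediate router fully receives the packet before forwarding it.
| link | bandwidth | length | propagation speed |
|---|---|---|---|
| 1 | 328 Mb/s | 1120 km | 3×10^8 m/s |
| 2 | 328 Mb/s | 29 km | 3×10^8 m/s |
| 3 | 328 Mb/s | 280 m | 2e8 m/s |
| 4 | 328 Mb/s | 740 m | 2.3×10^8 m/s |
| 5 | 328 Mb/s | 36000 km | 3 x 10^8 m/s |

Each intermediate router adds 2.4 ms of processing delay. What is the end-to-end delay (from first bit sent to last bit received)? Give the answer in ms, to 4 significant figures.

L = 115 × 8 = 920 bits.
Transmission delay per hop = L/R = 920/328000000 = 0.00280488 ms; 5 hops → 0.0140244 ms.
Propagation delays (d/s per hop): 3.73333, 0.0966667, 0.0014, 0.00321739, 120 ms; sum = 123.835 ms.
Processing at 4 router(s): 4 × 2.4 ms = 9.6 ms.
End-to-end = 133.4 ms.

133.4 ms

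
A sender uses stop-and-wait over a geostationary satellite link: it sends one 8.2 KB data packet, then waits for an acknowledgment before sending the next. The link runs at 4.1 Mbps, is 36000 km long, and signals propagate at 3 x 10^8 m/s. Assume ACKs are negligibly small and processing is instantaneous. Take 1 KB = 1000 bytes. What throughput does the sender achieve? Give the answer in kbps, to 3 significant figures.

t_tx = L/R = 65600/4.1e+06 = 0.016 s.
t_prop = 36000000/300000000 = 0.12 s; RTT = 0.24 s.
Cycle = t_tx + RTT = 0.256 s.
Throughput = L / cycle = 65600 / 0.256 = 256 kbps.

256 kbps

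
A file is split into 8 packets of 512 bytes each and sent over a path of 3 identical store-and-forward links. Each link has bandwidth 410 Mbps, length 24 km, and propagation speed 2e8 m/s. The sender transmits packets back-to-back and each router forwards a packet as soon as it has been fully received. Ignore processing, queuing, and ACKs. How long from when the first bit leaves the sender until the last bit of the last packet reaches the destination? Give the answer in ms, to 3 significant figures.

Per-hop transmission t_tx = L/R = 4096/410000000 = 0.00999024 ms.
Per-hop propagation t_prop = 24000/200000000 = 0.12 ms.
Pipeline fill: first packet needs 3·t_tx to clear all hops; remaining 7 packets each add one t_tx.
Total = (3+8-1)·t_tx + 3·t_prop = 10·0.00999024 + 3·0.12 = 0.460 ms.

0.460 ms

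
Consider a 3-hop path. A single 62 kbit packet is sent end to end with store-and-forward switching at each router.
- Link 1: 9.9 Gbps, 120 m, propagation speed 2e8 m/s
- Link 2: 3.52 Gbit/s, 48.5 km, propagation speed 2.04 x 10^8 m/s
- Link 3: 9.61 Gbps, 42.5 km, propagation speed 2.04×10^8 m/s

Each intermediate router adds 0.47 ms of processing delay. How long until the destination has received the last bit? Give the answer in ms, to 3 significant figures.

1.42 ms

L = 62000 bits.
Transmission delays (L/R per hop): 0.00626263, 0.0176136, 0.00645161 ms; sum = 0.0303279 ms.
Propagation delays (d/s per hop): 0.0006, 0.237745, 0.208333 ms; sum = 0.446678 ms.
Processing at 2 router(s): 2 × 0.47 ms = 0.94 ms.
End-to-end = 1.42 ms.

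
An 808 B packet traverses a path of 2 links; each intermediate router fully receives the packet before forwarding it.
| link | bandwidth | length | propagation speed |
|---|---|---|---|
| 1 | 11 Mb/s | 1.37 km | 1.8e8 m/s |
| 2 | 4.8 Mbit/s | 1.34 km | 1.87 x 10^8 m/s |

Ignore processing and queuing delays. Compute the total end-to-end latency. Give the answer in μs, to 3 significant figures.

1950 μs

L = 808 × 8 = 6464 bits.
Transmission delays (L/R per hop): 587.636, 1346.67 μs; sum = 1934.3 μs.
Propagation delays (d/s per hop): 7.61111, 7.16578 μs; sum = 14.7769 μs.
End-to-end = 1950 μs.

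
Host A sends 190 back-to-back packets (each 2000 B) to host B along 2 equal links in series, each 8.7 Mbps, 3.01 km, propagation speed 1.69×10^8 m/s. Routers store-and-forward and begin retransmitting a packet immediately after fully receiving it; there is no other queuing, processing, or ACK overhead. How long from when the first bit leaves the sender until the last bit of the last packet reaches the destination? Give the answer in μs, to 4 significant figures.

Per-hop transmission t_tx = L/R = 16000/8700000 = 1839.08 μs.
Per-hop propagation t_prop = 3010/169000000 = 17.8107 μs.
Pipeline fill: first packet needs 2·t_tx to clear all hops; remaining 189 packets each add one t_tx.
Total = (2+190-1)·t_tx + 2·t_prop = 191·1839.08 + 2·17.8107 = 351300 μs.

351300 μs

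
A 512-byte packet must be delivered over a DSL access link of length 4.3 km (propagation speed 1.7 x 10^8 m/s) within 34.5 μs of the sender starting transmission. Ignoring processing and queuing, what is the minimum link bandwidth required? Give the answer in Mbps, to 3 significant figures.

445 Mbps

L = 4096 bits.
Propagation delay = 4300 / 170000000 = 25.2941 μs.
Transmission budget = 34.5 − 25.2941 = 9.20588 μs.
R ≥ L / t_tx = 4096 bits / 9.20588e-06 s = 445 Mbps.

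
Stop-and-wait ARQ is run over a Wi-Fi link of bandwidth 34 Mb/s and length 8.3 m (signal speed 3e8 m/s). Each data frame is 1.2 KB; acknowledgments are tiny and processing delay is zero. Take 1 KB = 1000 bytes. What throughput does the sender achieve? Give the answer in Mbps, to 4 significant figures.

33.99 Mbps

t_tx = L/R = 9600/34000000 = 0.000282353 s.
t_prop = 8.3/300000000 = 2.76667e-08 s; RTT = 5.53333e-08 s.
Cycle = t_tx + RTT = 0.000282408 s.
Throughput = L / cycle = 9600 / 0.000282408 = 33.99 Mbps.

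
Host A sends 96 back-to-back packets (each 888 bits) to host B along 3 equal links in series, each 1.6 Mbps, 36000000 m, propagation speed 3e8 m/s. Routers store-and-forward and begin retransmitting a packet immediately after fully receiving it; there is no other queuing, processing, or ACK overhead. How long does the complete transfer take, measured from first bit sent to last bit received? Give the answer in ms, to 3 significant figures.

414 ms

Per-hop transmission t_tx = L/R = 888/1600000 = 0.555 ms.
Per-hop propagation t_prop = 36000000/300000000 = 120 ms.
Pipeline fill: first packet needs 3·t_tx to clear all hops; remaining 95 packets each add one t_tx.
Total = (3+96-1)·t_tx + 3·t_prop = 98·0.555 + 3·120 = 414 ms.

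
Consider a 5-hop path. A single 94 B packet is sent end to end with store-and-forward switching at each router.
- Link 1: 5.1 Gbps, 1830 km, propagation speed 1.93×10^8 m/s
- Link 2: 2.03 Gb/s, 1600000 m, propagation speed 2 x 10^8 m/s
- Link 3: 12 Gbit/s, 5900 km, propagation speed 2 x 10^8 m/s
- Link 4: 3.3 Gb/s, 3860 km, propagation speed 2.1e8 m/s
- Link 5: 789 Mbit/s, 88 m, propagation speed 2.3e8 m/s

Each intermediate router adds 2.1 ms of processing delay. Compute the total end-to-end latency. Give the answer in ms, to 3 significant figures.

73.8 ms

L = 94 × 8 = 752 bits.
Transmission delays (L/R per hop): 0.000147451, 0.000370443, 6.26667e-05, 0.000227879, 0.000953105 ms; sum = 0.00176154 ms.
Propagation delays (d/s per hop): 9.48187, 8, 29.5, 18.381, 0.000382609 ms; sum = 65.3632 ms.
Processing at 4 router(s): 4 × 2.1 ms = 8.4 ms.
End-to-end = 73.8 ms.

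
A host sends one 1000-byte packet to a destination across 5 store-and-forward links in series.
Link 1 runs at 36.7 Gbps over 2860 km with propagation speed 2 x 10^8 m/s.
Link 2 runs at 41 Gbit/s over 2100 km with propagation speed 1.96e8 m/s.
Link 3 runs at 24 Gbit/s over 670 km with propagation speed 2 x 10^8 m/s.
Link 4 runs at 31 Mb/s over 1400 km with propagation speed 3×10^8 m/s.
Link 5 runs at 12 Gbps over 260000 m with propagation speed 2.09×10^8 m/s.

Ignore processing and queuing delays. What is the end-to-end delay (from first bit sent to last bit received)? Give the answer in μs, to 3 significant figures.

34500 μs

L = 1000 × 8 = 8000 bits.
Transmission delays (L/R per hop): 0.217984, 0.195122, 0.333333, 258.065, 0.666667 μs; sum = 259.478 μs.
Propagation delays (d/s per hop): 14300, 10714.3, 3350, 4666.67, 1244.02 μs; sum = 34275 μs.
End-to-end = 34500 μs.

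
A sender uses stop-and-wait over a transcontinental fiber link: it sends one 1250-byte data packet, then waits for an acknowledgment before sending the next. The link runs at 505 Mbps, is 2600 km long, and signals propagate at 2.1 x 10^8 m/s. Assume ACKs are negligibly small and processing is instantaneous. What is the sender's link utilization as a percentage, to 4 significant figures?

t_tx = L/R = 10000/505000000 = 1.9802e-05 s.
t_prop = 2600000/210000000 = 0.012381 s; RTT = 0.0247619 s.
Cycle = t_tx + RTT = 0.0247817 s.
Utilization = t_tx / cycle = 1.9802e-05/0.0247817 = 0.07991 %.

0.07991 %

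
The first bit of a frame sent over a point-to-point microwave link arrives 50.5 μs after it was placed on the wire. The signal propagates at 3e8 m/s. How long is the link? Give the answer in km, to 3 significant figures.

15.2 km

d = s × t_prop = 300000000 × 5.05e-05 = 15.2 km.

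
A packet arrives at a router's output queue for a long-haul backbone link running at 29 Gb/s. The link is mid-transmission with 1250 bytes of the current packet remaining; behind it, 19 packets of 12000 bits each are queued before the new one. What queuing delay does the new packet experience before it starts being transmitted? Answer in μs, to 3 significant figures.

Each queued packet: L/R = 12000/29000000000 = 0.413793 μs.
19 queued → 7.86207 μs.
Plus remaining 10000 bits of current packet: 0.344828 μs.
Queuing delay = 8.21 μs.

8.21 μs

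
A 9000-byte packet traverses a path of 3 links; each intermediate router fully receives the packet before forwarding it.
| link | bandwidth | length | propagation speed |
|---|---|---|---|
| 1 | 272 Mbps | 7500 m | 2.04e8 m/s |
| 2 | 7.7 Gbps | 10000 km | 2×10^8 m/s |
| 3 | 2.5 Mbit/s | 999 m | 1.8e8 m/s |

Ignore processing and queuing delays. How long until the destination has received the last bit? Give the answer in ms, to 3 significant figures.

L = 9000 × 8 = 72000 bits.
Transmission delays (L/R per hop): 0.264706, 0.00935065, 28.8 ms; sum = 29.0741 ms.
Propagation delays (d/s per hop): 0.0367647, 50, 0.00555 ms; sum = 50.0423 ms.
End-to-end = 79.1 ms.

79.1 ms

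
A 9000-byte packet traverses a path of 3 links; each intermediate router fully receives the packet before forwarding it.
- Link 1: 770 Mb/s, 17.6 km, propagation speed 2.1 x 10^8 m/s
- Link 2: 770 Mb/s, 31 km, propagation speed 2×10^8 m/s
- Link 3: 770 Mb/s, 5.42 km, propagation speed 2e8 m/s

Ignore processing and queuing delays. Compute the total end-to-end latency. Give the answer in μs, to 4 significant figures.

L = 9000 × 8 = 72000 bits.
Transmission delay per hop = L/R = 72000/770000000 = 93.5065 μs; 3 hops → 280.519 μs.
Propagation delays (d/s per hop): 83.8095, 155, 27.1 μs; sum = 265.91 μs.
End-to-end = 546.4 μs.

546.4 μs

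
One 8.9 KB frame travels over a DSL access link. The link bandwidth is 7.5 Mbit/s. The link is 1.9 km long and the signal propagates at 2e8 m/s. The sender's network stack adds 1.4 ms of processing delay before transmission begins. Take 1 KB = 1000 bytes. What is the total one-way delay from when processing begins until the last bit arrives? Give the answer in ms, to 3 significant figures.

10.9 ms

L = 71200 bits.
Transmission delay = L/R = 71200 / 7500000 = 9.49333 ms.
Propagation delay = d/s = 1900 m / 200000000 m/s = 0.0095 ms.
Plus processing delay 1.4 ms = 1.4 ms.
Total = 10.9 ms.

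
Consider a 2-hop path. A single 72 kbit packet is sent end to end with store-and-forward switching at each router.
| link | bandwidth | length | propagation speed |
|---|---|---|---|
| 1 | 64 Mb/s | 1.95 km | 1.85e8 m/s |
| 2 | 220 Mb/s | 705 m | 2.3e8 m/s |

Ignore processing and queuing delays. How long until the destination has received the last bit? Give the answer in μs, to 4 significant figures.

L = 72000 bits.
Transmission delays (L/R per hop): 1125, 327.273 μs; sum = 1452.27 μs.
Propagation delays (d/s per hop): 10.5405, 3.06522 μs; sum = 13.6058 μs.
End-to-end = 1466 μs.

1466 μs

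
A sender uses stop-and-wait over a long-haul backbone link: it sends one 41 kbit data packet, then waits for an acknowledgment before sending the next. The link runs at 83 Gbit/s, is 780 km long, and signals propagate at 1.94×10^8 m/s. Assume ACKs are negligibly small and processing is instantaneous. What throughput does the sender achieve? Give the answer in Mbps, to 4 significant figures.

5.098 Mbps

t_tx = L/R = 41000/83000000000 = 4.93976e-07 s.
t_prop = 780000/194000000 = 0.00402062 s; RTT = 0.00804124 s.
Cycle = t_tx + RTT = 0.00804173 s.
Throughput = L / cycle = 41000 / 0.00804173 = 5.098 Mbps.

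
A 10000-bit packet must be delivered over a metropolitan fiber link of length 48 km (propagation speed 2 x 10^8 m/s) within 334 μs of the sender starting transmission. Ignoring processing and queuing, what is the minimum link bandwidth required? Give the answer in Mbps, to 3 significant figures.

Propagation delay = 48000 / 200000000 = 240 μs.
Transmission budget = 334 − 240 = 94 μs.
R ≥ L / t_tx = 10000 bits / 9.4e-05 s = 106 Mbps.

106 Mbps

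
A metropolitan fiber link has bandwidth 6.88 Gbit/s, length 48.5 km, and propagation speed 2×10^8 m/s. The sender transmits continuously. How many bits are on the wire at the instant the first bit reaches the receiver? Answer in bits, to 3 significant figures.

Propagation delay = 48500 / 200000000 = 0.0002425 s.
BDP = R × t_prop = 6880000000 × 0.0002425 = 1668400 bits.

1670000 bits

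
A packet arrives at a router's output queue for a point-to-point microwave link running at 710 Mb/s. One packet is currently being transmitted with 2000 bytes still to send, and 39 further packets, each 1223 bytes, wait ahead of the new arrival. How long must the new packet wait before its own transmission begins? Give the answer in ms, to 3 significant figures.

0.560 ms

Each queued packet: L/R = 9784/710000000 = 0.0137803 ms.
39 queued → 0.537431 ms.
Plus remaining 16000 bits of current packet: 0.0225352 ms.
Queuing delay = 0.560 ms.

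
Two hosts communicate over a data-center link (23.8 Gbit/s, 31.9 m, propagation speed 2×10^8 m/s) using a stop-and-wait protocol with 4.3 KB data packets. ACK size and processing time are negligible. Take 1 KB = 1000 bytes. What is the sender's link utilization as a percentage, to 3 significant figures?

t_tx = L/R = 34400/23800000000 = 1.44538e-06 s.
t_prop = 31.9/200000000 = 1.595e-07 s; RTT = 3.19e-07 s.
Cycle = t_tx + RTT = 1.76438e-06 s.
Utilization = t_tx / cycle = 1.44538e-06/1.76438e-06 = 81.9 %.

81.9 %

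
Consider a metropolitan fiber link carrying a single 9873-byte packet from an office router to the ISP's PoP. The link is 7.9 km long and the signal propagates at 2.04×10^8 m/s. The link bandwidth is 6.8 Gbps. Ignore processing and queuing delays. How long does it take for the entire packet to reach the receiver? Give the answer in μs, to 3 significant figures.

50.3 μs

L = 9873 × 8 = 78984 bits.
Transmission delay = L/R = 78984 / 6800000000 = 11.6153 μs.
Propagation delay = d/s = 7900 m / 204000000 m/s = 38.7255 μs.
Total = 50.3 μs.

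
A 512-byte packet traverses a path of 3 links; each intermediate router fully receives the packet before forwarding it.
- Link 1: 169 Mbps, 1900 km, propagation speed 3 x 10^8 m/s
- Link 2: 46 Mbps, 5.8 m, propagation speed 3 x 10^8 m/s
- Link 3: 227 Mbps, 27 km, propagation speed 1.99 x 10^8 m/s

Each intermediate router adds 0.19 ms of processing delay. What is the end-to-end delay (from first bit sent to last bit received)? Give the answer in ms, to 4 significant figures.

6.980 ms

L = 512 × 8 = 4096 bits.
Transmission delays (L/R per hop): 0.0242367, 0.0890435, 0.0180441 ms; sum = 0.131324 ms.
Propagation delays (d/s per hop): 6.33333, 1.93333e-05, 0.135678 ms; sum = 6.46903 ms.
Processing at 2 router(s): 2 × 0.19 ms = 0.38 ms.
End-to-end = 6.980 ms.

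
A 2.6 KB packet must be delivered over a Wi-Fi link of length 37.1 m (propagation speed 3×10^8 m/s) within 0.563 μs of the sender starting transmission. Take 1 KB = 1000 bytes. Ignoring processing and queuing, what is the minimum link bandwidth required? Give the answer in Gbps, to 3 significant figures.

L = 20800 bits.
Propagation delay = 37.1 / 300000000 = 0.123667 μs.
Transmission budget = 0.563 − 0.123667 = 0.439333 μs.
R ≥ L / t_tx = 20800 bits / 4.39333e-07 s = 47.3 Gbps.

47.3 Gbps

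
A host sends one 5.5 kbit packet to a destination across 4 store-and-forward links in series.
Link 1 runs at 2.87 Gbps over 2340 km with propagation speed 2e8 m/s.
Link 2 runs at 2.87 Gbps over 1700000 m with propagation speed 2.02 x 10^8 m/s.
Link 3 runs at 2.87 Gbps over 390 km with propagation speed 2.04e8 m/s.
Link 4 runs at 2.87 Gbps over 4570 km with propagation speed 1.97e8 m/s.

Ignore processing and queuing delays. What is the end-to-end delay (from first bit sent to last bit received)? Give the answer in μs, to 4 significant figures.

45230 μs

L = 5500 bits.
Transmission delay per hop = L/R = 5500/2870000000 = 1.91638 μs; 4 hops → 7.66551 μs.
Propagation delays (d/s per hop): 11700, 8415.84, 1911.76, 23198 μs; sum = 45225.6 μs.
End-to-end = 45230 μs.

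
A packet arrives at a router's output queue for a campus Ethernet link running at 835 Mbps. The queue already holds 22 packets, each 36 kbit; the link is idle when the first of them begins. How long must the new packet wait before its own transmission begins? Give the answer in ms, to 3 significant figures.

0.949 ms

Each queued packet: L/R = 36000/835000000 = 0.0431138 ms.
22 queued → 0.948503 ms.
Queuing delay = 0.949 ms.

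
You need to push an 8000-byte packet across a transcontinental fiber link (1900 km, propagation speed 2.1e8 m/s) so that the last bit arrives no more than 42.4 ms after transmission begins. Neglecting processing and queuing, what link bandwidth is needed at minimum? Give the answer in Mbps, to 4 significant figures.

L = 64000 bits.
Propagation delay = 1900000 / 210000000 = 9.04762 ms.
Transmission budget = 42.4 − 9.04762 = 33.3524 ms.
R ≥ L / t_tx = 64000 bits / 0.0333524 s = 1.919 Mbps.

1.919 Mbps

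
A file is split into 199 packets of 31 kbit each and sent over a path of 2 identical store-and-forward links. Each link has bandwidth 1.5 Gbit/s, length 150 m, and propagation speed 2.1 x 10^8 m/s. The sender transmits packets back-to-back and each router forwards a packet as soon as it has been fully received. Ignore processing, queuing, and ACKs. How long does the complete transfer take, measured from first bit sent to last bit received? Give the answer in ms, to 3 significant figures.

4.13 ms

Per-hop transmission t_tx = L/R = 31000/1500000000 = 0.0206667 ms.
Per-hop propagation t_prop = 150/210000000 = 0.000714286 ms.
Pipeline fill: first packet needs 2·t_tx to clear all hops; remaining 198 packets each add one t_tx.
Total = (2+199-1)·t_tx + 2·t_prop = 200·0.0206667 + 2·0.000714286 = 4.13 ms.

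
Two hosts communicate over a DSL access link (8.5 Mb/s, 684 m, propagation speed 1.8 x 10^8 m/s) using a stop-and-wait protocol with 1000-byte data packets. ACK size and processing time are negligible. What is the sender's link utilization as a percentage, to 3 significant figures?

t_tx = L/R = 8000/8500000 = 0.000941176 s.
t_prop = 684/180000000 = 3.8e-06 s; RTT = 7.6e-06 s.
Cycle = t_tx + RTT = 0.000948776 s.
Utilization = t_tx / cycle = 0.000941176/0.000948776 = 99.2 %.

99.2 %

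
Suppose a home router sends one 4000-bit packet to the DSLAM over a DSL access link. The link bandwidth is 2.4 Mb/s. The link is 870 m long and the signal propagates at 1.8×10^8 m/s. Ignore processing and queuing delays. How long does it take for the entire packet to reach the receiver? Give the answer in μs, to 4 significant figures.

Transmission delay = L/R = 4000 / 2400000 = 1666.67 μs.
Propagation delay = d/s = 870 m / 180000000 m/s = 4.83333 μs.
Total = 1672 μs.

1672 μs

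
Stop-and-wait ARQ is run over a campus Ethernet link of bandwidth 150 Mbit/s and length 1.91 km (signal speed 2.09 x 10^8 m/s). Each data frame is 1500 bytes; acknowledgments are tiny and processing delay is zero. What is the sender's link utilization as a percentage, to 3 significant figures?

81.4 %

t_tx = L/R = 12000/150000000 = 8e-05 s.
t_prop = 1910/209000000 = 9.13876e-06 s; RTT = 1.82775e-05 s.
Cycle = t_tx + RTT = 9.82775e-05 s.
Utilization = t_tx / cycle = 8e-05/9.82775e-05 = 81.4 %.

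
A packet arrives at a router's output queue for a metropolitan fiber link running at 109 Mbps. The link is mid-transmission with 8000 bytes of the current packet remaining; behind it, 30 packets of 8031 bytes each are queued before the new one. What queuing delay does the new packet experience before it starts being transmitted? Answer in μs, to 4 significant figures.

18270 μs

Each queued packet: L/R = 64248/109000000 = 589.431 μs.
30 queued → 17682.9 μs.
Plus remaining 64000 bits of current packet: 587.156 μs.
Queuing delay = 18270 μs.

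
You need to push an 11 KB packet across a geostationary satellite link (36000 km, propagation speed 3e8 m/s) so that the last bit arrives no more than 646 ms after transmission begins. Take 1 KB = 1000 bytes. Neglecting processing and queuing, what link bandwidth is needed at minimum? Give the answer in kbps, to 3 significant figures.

L = 88000 bits.
Propagation delay = 36000000 / 300000000 = 120 ms.
Transmission budget = 646 − 120 = 526 ms.
R ≥ L / t_tx = 88000 bits / 0.526 s = 167 kbps.

167 kbps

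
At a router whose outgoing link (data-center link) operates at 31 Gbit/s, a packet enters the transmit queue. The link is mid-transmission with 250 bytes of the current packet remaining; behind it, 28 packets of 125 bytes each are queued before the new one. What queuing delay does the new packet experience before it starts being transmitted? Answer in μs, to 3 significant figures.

Each queued packet: L/R = 1000/31000000000 = 0.0322581 μs.
28 queued → 0.903226 μs.
Plus remaining 2000 bits of current packet: 0.0645161 μs.
Queuing delay = 0.968 μs.

0.968 μs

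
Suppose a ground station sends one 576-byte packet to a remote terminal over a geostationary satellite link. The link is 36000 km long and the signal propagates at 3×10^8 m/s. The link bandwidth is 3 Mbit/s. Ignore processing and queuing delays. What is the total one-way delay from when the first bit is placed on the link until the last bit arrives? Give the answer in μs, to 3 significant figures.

L = 576 × 8 = 4608 bits.
Transmission delay = L/R = 4608 / 3000000 = 1536 μs.
Propagation delay = d/s = 36000000 m / 300000000 m/s = 120000 μs.
Total = 122000 μs.

122000 μs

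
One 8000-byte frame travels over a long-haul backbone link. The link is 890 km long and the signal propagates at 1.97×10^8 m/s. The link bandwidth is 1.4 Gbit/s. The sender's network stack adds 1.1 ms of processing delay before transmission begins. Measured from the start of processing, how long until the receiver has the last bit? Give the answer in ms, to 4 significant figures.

5.663 ms

L = 8000 × 8 = 64000 bits.
Transmission delay = L/R = 64000 / 1400000000 = 0.0457143 ms.
Propagation delay = d/s = 890000 m / 197000000 m/s = 4.51777 ms.
Plus processing delay 1.1 ms = 1.1 ms.
Total = 5.663 ms.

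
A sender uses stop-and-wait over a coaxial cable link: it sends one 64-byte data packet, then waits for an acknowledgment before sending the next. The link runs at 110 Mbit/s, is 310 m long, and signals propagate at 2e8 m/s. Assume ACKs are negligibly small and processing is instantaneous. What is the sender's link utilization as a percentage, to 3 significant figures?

t_tx = L/R = 512/110000000 = 4.65455e-06 s.
t_prop = 310/200000000 = 1.55e-06 s; RTT = 3.1e-06 s.
Cycle = t_tx + RTT = 7.75455e-06 s.
Utilization = t_tx / cycle = 4.65455e-06/7.75455e-06 = 60.0 %.

60.0 %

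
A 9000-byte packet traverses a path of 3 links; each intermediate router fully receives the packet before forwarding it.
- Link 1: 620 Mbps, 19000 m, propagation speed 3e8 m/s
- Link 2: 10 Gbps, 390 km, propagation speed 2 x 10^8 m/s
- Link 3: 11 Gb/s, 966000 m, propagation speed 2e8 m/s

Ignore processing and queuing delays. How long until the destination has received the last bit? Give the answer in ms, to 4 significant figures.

L = 9000 × 8 = 72000 bits.
Transmission delays (L/R per hop): 0.116129, 0.0072, 0.00654545 ms; sum = 0.129874 ms.
Propagation delays (d/s per hop): 0.0633333, 1.95, 4.83 ms; sum = 6.84333 ms.
End-to-end = 6.973 ms.

6.973 ms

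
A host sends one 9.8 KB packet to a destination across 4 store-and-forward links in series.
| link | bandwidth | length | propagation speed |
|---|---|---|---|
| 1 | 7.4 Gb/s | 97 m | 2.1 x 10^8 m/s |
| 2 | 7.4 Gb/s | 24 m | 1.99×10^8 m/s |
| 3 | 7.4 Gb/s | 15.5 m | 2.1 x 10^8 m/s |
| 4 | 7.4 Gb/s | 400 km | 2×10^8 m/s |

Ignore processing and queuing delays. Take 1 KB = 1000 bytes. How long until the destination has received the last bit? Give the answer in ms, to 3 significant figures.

2.04 ms

L = 78400 bits.
Transmission delay per hop = L/R = 78400/7400000000 = 0.0105946 ms; 4 hops → 0.0423784 ms.
Propagation delays (d/s per hop): 0.000461905, 0.000120603, 7.38095e-05, 2 ms; sum = 2.00066 ms.
End-to-end = 2.04 ms.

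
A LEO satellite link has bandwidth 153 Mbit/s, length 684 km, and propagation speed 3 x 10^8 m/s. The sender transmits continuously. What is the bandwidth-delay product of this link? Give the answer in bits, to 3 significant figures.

349000 bits

Propagation delay = 684000 / 300000000 = 0.00228 s.
BDP = R × t_prop = 153000000 × 0.00228 = 348840 bits.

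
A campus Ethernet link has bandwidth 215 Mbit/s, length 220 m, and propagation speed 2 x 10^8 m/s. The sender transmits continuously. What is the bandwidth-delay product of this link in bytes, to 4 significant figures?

29.56 bytes

Propagation delay = 220 / 200000000 = 1.1e-06 s.
BDP = R × t_prop = 215000000 × 1.1e-06 = 236.5 bits.
In bytes: 236.5/8 = 29.56 bytes.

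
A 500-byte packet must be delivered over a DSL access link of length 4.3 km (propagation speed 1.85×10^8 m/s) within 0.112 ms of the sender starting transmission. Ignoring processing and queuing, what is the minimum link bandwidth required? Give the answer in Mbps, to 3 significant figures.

L = 4000 bits.
Propagation delay = 4300 / 185000000 = 0.0232432 ms.
Transmission budget = 0.112 − 0.0232432 = 0.0887568 ms.
R ≥ L / t_tx = 4000 bits / 8.87568e-05 s = 45.1 Mbps.

45.1 Mbps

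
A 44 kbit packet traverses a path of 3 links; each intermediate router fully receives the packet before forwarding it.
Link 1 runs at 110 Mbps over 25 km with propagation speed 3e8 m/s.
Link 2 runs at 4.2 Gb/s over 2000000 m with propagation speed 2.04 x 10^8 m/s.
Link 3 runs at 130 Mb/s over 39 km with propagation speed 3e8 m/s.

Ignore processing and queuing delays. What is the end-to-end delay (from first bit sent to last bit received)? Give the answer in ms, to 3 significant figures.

L = 44000 bits.
Transmission delays (L/R per hop): 0.4, 0.0104762, 0.338462 ms; sum = 0.748938 ms.
Propagation delays (d/s per hop): 0.0833333, 9.80392, 0.13 ms; sum = 10.0173 ms.
End-to-end = 10.8 ms.

10.8 ms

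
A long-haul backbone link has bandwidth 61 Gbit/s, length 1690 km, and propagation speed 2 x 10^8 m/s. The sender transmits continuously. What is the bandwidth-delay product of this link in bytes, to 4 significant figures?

Propagation delay = 1690000 / 200000000 = 0.00845 s.
BDP = R × t_prop = 61000000000 × 0.00845 = 515450000 bits.
In bytes: 515450000/8 = 64430000 bytes.

64430000 bytes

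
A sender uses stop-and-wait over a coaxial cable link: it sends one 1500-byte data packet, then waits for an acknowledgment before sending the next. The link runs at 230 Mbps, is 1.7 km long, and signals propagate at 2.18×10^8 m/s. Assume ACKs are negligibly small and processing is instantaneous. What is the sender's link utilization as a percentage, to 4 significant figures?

76.99 %

t_tx = L/R = 12000/230000000 = 5.21739e-05 s.
t_prop = 1700/2.18e+08 = 7.79817e-06 s; RTT = 1.55963e-05 s.
Cycle = t_tx + RTT = 6.77702e-05 s.
Utilization = t_tx / cycle = 5.21739e-05/6.77702e-05 = 76.99 %.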